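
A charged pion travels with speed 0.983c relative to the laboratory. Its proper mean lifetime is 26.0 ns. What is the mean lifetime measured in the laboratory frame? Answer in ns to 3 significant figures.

γ = 1/√(1 − 0.983²) = 5.4465
Time dilation: Δt = γτ₀ = 5.4465 × 26.0 ns = 142 ns

Δt ≈ 142 ns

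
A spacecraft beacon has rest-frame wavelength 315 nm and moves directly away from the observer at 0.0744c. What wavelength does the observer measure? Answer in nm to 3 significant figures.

Relativistic Doppler: λ_obs = λ_src √((1+β)/(1−β))
= 315 × √(1.0744/0.92560) = 315 × 1.0774 = 339 nm

λ_obs ≈ 339 nm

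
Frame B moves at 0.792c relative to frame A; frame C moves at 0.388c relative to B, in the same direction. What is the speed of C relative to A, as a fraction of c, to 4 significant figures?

u ≈ 0.9026c

Compose boost 2: (0.388 + 0.792)/(1 + 0.388×0.792) = 1.180/1.30730 = 0.9026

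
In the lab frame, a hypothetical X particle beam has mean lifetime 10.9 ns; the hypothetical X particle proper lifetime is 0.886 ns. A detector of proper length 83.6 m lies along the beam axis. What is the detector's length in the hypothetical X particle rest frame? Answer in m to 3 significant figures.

L ≈ 6.80 m

Time dilation ⇒ γ = Δt/τ₀ = 10.9/0.886 = 12.302
Length contraction: L = L₀/γ = 83.6/12.302 = 6.80 m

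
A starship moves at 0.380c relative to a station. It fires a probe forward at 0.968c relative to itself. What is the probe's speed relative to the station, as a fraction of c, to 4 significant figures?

u ≈ 0.9855c

Relativistic velocity addition: u = (u' + v)/(1 + u'v/c²)
= (0.968 + 0.380)/(1 + 0.968×0.380) = 1.348/1.36784 = 0.9855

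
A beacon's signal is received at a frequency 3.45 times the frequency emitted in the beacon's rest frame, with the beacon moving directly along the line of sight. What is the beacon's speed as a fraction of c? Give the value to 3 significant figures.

f_obs/f_src = √((1+β)/(1−β)) = 3.45  ⇒  (1+β)/(1−β) = 11.903
β = |1 − D²|/(1 + D²) = |1 − 11.903|/(1 + 11.903) = 0.845

β ≈ 0.845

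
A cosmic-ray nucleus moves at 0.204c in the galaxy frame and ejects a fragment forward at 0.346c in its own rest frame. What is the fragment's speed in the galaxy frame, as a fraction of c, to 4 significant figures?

u ≈ 0.5137c

Compose boost 2: (0.346 + 0.204)/(1 + 0.346×0.204) = 0.5500/1.07058 = 0.5137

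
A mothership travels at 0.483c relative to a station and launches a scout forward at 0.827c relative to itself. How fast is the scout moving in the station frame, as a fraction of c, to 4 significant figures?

Compose boost 2: (0.827 + 0.483)/(1 + 0.827×0.483) = 1.310/1.39944 = 0.9361

u ≈ 0.9361c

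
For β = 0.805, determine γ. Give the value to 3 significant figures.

γ = 1/√(1 − β²) = 1/√(1 − 0.805²) = 1/√(0.35197) = 1.69

γ ≈ 1.69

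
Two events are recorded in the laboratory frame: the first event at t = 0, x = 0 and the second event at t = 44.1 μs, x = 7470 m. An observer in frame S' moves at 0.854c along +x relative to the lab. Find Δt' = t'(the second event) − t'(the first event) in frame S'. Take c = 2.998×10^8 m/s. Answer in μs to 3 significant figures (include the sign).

Δt' ≈ 43.9 μs

γ = 1/√(1 − 0.854²) = 1.9221
Δt' = γ(Δt − vΔx/c²) = 1.9221 × (44.1 μs − 0.854×7470 m / (2.998×10^8 m/s))
= 1.9221 × (22.821 μs) = 43.9 μs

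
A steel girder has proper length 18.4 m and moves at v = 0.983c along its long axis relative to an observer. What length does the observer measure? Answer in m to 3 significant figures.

L ≈ 3.38 m

γ = 1/√(1 − 0.983²) = 5.4465
Length contraction: L = L₀/γ = 18.4/5.4465 = 3.38 m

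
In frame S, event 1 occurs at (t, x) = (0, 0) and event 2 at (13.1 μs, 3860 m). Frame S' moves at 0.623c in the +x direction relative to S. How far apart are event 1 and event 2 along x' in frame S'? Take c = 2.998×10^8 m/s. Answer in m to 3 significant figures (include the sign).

γ = 1/√(1 − 0.623²) = 1.2784
Δx' = γ(Δx − vΔt) = 1.2784 × (3860 m − 0.623×(2.998×10^8 m/s)×13.1×10^-6 s)
= 1.2784 × (1413.2 m) = 1810 m

Δx' ≈ 1810 m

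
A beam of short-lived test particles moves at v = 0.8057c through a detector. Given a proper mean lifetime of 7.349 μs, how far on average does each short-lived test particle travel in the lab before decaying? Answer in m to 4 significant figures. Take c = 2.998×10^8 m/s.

d ≈ 2997 m

γ = 1/√(1 − 0.8057²) = 1.68827
Dilated lifetime: Δt = γτ₀ = 1.68827 × 7.349 μs = 12.4071 μs
d = vΔt = 0.8057c × 12.4071 μs = 2.41549×10^8 m/s × 1.24071×10^-5 s = 2997 m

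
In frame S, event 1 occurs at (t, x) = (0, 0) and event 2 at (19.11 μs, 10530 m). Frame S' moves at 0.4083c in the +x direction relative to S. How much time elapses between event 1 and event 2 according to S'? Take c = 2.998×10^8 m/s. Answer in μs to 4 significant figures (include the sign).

γ = 1/√(1 − 0.4083²) = 1.09547
Δt' = γ(Δt − vΔx/c²) = 1.09547 × (19.11 μs − 0.4083×10530 m / (2.998×10^8 m/s))
= 1.09547 × (4.76911 μs) = 5.224 μs

Δt' ≈ 5.224 μs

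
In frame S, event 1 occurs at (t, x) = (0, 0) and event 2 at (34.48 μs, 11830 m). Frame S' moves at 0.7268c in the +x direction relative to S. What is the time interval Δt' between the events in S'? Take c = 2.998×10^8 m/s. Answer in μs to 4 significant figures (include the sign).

Δt' ≈ 8.445 μs

γ = 1/√(1 − 0.7268²) = 1.45592
Δt' = γ(Δt − vΔx/c²) = 1.45592 × (34.48 μs − 0.7268×11830 m / (2.998×10^8 m/s))
= 1.45592 × (5.80073 μs) = 8.445 μs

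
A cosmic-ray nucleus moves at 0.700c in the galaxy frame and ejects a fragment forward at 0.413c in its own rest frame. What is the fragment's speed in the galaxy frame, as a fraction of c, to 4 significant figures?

u ≈ 0.8634c

Compose boost 2: (0.413 + 0.700)/(1 + 0.413×0.700) = 1.113/1.28910 = 0.8634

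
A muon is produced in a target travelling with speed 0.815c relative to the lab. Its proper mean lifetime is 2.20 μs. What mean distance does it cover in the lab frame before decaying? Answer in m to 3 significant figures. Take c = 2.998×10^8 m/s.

d ≈ 928 m

γ = 1/√(1 − 0.815²) = 1.7257
Dilated lifetime: Δt = γτ₀ = 1.7257 × 2.20 μs = 3.7966 μs
d = vΔt = 0.815c × 3.7966 μs = 2.4434×10^8 m/s × 3.7966×10^-6 s = 928 m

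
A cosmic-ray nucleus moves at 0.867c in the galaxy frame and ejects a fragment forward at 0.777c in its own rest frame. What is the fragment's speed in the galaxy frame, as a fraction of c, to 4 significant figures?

u ≈ 0.9823c

Compose boost 2: (0.777 + 0.867)/(1 + 0.777×0.867) = 1.644/1.67366 = 0.9823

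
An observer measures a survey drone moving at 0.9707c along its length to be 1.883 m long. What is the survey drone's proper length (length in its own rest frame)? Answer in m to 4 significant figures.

L₀ ≈ 7.836 m

γ = 1/√(1 − 0.9707²) = 4.16156
L₀ = γL = 4.16156 × 1.883 = 7.836 m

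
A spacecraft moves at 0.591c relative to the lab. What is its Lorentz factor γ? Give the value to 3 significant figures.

γ ≈ 1.24

γ = 1/√(1 − β²) = 1/√(1 − 0.591²) = 1/√(0.65072) = 1.24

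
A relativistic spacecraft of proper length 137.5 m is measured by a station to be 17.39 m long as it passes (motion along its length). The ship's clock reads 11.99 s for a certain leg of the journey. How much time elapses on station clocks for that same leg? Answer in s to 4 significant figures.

Length contraction ⇒ γ = L₀/L = 137.5/17.39 = 7.90684
Time dilation: Δt = γτ₀ = 7.90684 × 11.99 s = 94.80 s

Δt ≈ 94.80 s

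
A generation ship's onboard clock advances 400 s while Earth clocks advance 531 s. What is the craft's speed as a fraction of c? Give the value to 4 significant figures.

β ≈ 0.6577

γ = Δt/τ₀ = 531/400 = 1.32750
β = √(1 − 1/γ²) = √(1 − 1/1.32750²) = 0.6577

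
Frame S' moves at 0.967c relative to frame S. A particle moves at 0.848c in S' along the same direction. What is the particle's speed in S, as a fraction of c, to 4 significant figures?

Relativistic velocity addition: u = (u' + v)/(1 + u'v/c²)
= (0.848 + 0.967)/(1 + 0.848×0.967) = 1.815/1.82002 = 0.9972

u ≈ 0.9972c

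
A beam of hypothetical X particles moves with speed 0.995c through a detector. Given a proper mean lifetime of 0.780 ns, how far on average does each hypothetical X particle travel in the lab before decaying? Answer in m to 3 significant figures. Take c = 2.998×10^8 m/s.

d ≈ 2.33 m

γ = 1/√(1 − 0.995²) = 10.013
Dilated lifetime: Δt = γτ₀ = 10.013 × 0.780 ns = 7.8098 ns
d = vΔt = 0.995c × 7.8098 ns = 2.9830×10^8 m/s × 7.8098×10^-9 s = 2.33 m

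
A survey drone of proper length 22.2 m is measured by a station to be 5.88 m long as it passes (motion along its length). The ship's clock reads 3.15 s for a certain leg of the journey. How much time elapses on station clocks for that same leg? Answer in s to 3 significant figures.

Length contraction ⇒ γ = L₀/L = 22.2/5.88 = 3.7755
Time dilation: Δt = γτ₀ = 3.7755 × 3.15 s = 11.9 s

Δt ≈ 11.9 s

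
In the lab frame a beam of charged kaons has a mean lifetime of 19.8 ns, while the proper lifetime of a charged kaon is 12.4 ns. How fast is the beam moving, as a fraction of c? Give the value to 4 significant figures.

β ≈ 0.7796

γ = Δt/τ₀ = 19.8/12.4 = 1.59677
β = √(1 − 1/γ²) = √(1 − 1/1.59677²) = 0.7796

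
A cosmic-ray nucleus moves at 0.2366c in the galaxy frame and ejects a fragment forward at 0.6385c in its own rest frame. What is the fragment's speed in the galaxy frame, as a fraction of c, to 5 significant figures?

u ≈ 0.76025c

Compose boost 2: (0.6385 + 0.2366)/(1 + 0.6385×0.2366) = 0.87510/1.151069 = 0.76025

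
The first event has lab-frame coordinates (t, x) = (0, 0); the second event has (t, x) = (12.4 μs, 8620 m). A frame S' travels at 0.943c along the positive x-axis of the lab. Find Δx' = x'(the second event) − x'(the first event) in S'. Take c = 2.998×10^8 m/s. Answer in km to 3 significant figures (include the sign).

γ = 1/√(1 − 0.943²) = 3.0049
Δx' = γ(Δx − vΔt) = 3.0049 × (8620 m − 0.943×(2.998×10^8 m/s)×12.4×10^-6 s)
= 3.0049 × (5114.4 m) = 15.4 km

Δx' ≈ 15.4 km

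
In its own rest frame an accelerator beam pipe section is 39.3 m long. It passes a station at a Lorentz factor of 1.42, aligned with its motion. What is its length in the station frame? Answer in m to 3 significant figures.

γ = 1.42 (given)
Length contraction: L = L₀/γ = 39.3/1.42 = 27.7 m

L ≈ 27.7 m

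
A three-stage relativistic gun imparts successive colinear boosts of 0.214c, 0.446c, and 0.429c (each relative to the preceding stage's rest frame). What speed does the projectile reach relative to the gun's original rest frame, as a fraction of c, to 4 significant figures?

u ≈ 0.8196c

Compose boost 2: (0.446 + 0.214)/(1 + 0.446×0.214) = 0.6600/1.09544 = 0.602495
Compose boost 3: (0.429 + 0.602495)/(1 + 0.429×0.602495) = 1.03150/1.25847 = 0.8196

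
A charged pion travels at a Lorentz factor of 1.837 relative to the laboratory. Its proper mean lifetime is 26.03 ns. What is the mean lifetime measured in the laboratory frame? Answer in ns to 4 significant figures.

Δt ≈ 47.82 ns

γ = 1.837 (given)
Time dilation: Δt = γτ₀ = 1.837 × 26.03 ns = 47.82 ns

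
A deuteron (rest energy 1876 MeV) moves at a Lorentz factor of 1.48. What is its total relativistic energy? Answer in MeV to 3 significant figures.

γ = 1.48 (given)
E = γm₀c² = 1.48 × 1876 MeV = 2780 MeV

E ≈ 2780 MeV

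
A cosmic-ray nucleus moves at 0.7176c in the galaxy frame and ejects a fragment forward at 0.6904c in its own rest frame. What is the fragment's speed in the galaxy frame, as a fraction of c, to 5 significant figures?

u ≈ 0.94153c

Compose boost 2: (0.6904 + 0.7176)/(1 + 0.6904×0.7176) = 1.4080/1.495431 = 0.94153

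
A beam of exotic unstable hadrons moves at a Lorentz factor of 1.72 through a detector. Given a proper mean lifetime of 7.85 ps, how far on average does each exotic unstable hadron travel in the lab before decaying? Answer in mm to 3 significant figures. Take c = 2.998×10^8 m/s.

d ≈ 3.29 mm

β = √(1 − 1/γ²) = √(1 − 1/1.72²) = 0.81362
Dilated lifetime: Δt = γτ₀ = 1.72 × 7.85 ps = 13.502 ps
d = vΔt = 0.81362c × 13.502 ps = 2.4392×10^8 m/s × 1.3502×10^-11 s = 3.29 mm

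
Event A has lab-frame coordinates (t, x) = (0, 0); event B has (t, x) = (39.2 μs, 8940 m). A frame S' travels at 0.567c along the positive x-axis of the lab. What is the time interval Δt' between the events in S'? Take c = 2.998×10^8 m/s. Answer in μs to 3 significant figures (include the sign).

Δt' ≈ 27.1 μs

γ = 1/√(1 − 0.567²) = 1.2140
Δt' = γ(Δt − vΔx/c²) = 1.2140 × (39.2 μs − 0.567×8940 m / (2.998×10^8 m/s))
= 1.2140 × (22.292 μs) = 27.1 μs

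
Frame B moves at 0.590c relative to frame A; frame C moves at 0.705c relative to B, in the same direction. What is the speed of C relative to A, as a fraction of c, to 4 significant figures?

u ≈ 0.9146c

Compose boost 2: (0.705 + 0.590)/(1 + 0.705×0.590) = 1.295/1.41595 = 0.9146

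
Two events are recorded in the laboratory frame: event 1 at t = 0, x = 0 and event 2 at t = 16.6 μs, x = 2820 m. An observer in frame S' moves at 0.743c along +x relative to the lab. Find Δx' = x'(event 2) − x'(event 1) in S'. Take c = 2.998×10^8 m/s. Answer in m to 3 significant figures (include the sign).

Δx' ≈ -1310 m

γ = 1/√(1 − 0.743²) = 1.4941
Δx' = γ(Δx − vΔt) = 1.4941 × (2820 m − 0.743×(2.998×10^8 m/s)×16.6×10^-6 s)
= 1.4941 × (-877.67 m) = -1310 m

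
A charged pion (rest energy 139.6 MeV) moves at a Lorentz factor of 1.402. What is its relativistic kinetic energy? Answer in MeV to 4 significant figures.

γ = 1.402 (given)
K = (γ − 1)m₀c² = (1.402 − 1) × 139.6 MeV = 0.402000 × 139.6 MeV = 56.12 MeV

K ≈ 56.12 MeV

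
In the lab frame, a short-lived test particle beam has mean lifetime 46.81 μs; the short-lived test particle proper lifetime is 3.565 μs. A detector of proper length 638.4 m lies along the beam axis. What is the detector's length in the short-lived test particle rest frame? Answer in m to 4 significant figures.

L ≈ 48.62 m

Time dilation ⇒ γ = Δt/τ₀ = 46.81/3.565 = 13.1304
Length contraction: L = L₀/γ = 638.4/13.1304 = 48.62 m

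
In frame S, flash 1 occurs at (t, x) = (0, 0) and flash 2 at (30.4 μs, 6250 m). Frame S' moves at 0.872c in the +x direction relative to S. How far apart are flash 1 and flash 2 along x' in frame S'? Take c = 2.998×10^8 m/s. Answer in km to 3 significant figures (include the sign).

Δx' ≈ -3.47 km

γ = 1/√(1 − 0.872²) = 2.0429
Δx' = γ(Δx − vΔt) = 2.0429 × (6250 m − 0.872×(2.998×10^8 m/s)×30.4×10^-6 s)
= 2.0429 × (-1697.3 m) = -3.47 km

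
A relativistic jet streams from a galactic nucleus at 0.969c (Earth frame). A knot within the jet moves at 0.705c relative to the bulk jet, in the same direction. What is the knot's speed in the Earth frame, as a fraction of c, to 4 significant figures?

Relativistic velocity addition: u = (u' + v)/(1 + u'v/c²)
= (0.705 + 0.969)/(1 + 0.705×0.969) = 1.674/1.68314 = 0.9946

u ≈ 0.9946c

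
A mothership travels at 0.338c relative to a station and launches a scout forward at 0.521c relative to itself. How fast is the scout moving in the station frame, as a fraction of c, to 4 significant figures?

Compose boost 2: (0.521 + 0.338)/(1 + 0.521×0.338) = 0.8590/1.17610 = 0.7304

u ≈ 0.7304c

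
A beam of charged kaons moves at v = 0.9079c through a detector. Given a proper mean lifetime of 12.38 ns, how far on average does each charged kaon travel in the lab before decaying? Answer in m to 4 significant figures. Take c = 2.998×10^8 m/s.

γ = 1/√(1 − 0.9079²) = 2.38557
Dilated lifetime: Δt = γτ₀ = 2.38557 × 12.38 ns = 29.5334 ns
d = vΔt = 0.9079c × 29.5334 ns = 2.72188×10^8 m/s × 2.95334×10^-8 s = 8.039 m

d ≈ 8.039 m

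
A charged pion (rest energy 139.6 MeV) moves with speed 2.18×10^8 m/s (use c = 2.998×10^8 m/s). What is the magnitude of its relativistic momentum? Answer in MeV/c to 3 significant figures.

p ≈ 148 MeV/c

β = v/c = 2.18×10^8 / 2.998×10^8 = 0.72715
γ = 1/√(1 − 0.72715²) = 1.4567
p = γβm₀c = 1.4567 × 0.72715 × 139.6 MeV/c = 148 MeV/c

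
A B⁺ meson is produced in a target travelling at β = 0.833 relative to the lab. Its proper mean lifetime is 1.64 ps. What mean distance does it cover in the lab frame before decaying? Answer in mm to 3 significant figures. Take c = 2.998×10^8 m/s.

d ≈ 0.740 mm

γ = 1/√(1 − 0.833²) = 1.8074
Dilated lifetime: Δt = γτ₀ = 1.8074 × 1.64 ps = 2.9642 ps
d = vΔt = 0.833c × 2.9642 ps = 2.4973×10^8 m/s × 2.9642×10^-12 s = 0.740 mm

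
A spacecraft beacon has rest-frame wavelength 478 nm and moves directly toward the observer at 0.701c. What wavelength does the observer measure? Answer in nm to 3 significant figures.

Relativistic Doppler: λ_obs = λ_src √((1−β)/(1+β))
= 478 × √(0.29900/1.7010) = 478 × 0.41926 = 200 nm

λ_obs ≈ 200 nm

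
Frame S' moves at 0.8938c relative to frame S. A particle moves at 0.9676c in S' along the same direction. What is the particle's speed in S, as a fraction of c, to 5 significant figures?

u ≈ 0.99815c

Relativistic velocity addition: u = (u' + v)/(1 + u'v/c²)
= (0.9676 + 0.8938)/(1 + 0.9676×0.8938) = 1.8614/1.864841 = 0.99815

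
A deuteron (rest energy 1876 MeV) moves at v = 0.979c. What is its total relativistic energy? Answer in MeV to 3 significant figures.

γ = 1/√(1 − 0.979²) = 4.9053
E = γm₀c² = 4.9053 × 1876 MeV = 9200 MeV

E ≈ 9200 MeV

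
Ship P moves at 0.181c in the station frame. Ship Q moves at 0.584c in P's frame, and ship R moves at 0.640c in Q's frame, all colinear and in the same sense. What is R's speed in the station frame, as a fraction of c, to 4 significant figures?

Compose boost 2: (0.584 + 0.181)/(1 + 0.584×0.181) = 0.7650/1.10570 = 0.691867
Compose boost 3: (0.640 + 0.691867)/(1 + 0.640×0.691867) = 1.33187/1.44279 = 0.9231

u ≈ 0.9231c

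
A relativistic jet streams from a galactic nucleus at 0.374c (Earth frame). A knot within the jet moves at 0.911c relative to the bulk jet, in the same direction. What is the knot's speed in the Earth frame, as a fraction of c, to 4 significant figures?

u ≈ 0.9584c

Relativistic velocity addition: u = (u' + v)/(1 + u'v/c²)
= (0.911 + 0.374)/(1 + 0.911×0.374) = 1.285/1.34071 = 0.9584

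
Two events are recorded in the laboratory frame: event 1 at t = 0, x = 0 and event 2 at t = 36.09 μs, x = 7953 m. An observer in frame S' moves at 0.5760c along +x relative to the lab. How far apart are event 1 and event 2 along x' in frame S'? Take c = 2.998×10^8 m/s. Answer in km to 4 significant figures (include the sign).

γ = 1/√(1 − 0.5760²) = 1.22332
Δx' = γ(Δx − vΔt) = 1.22332 × (7953 m − 0.5760×(2.998×10^8 m/s)×36.09×10^-6 s)
= 1.22332 × (1720.81 m) = 2.105 km

Δx' ≈ 2.105 km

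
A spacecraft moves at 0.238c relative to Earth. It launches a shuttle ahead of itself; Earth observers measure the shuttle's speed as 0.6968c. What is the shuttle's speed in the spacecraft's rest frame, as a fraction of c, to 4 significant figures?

Inverse velocity addition: u' = (u − v)/(1 − uv/c²)
= (0.6968 − 0.238)/(1 − 0.6968×0.238) = 0.4588/0.834162 = 0.5500

u' ≈ 0.5500c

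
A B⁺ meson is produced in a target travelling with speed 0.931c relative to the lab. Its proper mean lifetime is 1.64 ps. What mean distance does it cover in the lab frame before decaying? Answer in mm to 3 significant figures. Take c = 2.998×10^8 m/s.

γ = 1/√(1 − 0.931²) = 2.7396
Dilated lifetime: Δt = γτ₀ = 2.7396 × 1.64 ps = 4.4929 ps
d = vΔt = 0.931c × 4.4929 ps = 2.7911×10^8 m/s × 4.4929×10^-12 s = 1.25 mm

d ≈ 1.25 mm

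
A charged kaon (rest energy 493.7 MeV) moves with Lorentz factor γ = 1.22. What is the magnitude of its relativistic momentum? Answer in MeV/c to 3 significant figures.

β = √(1 − 1/γ²) = √(1 − 1/1.22²) = 0.57283
p = γβm₀c = 1.22 × 0.57283 × 493.7 MeV/c = 345 MeV/c

p ≈ 345 MeV/c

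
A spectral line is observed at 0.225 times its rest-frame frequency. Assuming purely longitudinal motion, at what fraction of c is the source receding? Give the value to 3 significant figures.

β ≈ 0.904

f_obs/f_src = √((1−β)/(1+β)) = 0.225  ⇒  (1−β)/(1+β) = 0.050625
β = |1 − D²|/(1 + D²) = |1 − 0.050625|/(1 + 0.050625) = 0.904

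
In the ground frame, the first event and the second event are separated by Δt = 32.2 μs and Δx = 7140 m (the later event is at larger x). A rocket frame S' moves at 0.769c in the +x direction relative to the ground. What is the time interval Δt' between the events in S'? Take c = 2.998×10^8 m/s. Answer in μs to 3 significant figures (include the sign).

γ = 1/√(1 − 0.769²) = 1.5643
Δt' = γ(Δt − vΔx/c²) = 1.5643 × (32.2 μs − 0.769×7140 m / (2.998×10^8 m/s))
= 1.5643 × (13.886 μs) = 21.7 μs

Δt' ≈ 21.7 μs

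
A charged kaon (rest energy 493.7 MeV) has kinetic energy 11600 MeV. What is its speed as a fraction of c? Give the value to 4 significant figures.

γ = 1 + K/(m₀c²) = 1 + 11600/493.7 = 24.4961
β = √(1 − 1/γ²) = 0.9992

β ≈ 0.9992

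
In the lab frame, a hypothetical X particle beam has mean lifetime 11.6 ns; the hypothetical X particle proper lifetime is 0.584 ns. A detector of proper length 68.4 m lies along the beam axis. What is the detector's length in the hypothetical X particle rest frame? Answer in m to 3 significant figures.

L ≈ 3.44 m

Time dilation ⇒ γ = Δt/τ₀ = 11.6/0.584 = 19.863
Length contraction: L = L₀/γ = 68.4/19.863 = 3.44 m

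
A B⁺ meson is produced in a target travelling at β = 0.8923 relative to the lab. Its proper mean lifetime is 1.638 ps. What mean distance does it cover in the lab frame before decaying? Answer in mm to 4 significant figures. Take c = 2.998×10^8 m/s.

d ≈ 0.9706 mm

γ = 1/√(1 − 0.8923²) = 2.21512
Dilated lifetime: Δt = γτ₀ = 2.21512 × 1.638 ps = 3.62837 ps
d = vΔt = 0.8923c × 3.62837 ps = 2.67512×10^8 m/s × 3.62837×10^-12 s = 0.9706 mm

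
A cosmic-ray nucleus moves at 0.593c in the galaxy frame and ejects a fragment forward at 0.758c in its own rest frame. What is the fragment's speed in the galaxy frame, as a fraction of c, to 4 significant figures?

u ≈ 0.9320c

Compose boost 2: (0.758 + 0.593)/(1 + 0.758×0.593) = 1.351/1.44949 = 0.9320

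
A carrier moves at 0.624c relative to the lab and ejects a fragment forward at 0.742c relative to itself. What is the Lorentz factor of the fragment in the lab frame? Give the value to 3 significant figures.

u_lab = (0.742 + 0.624)/(1 + 0.742×0.624) = 1.366/1.46301 = 0.933693
γ = 1/√(1 − 0.933693²) = 2.79

γ ≈ 2.79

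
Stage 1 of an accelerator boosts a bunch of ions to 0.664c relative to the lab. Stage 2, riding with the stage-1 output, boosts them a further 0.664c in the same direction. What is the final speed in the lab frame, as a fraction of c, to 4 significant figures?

u ≈ 0.9216c

Compose boost 2: (0.664 + 0.664)/(1 + 0.664×0.664) = 1.328/1.44090 = 0.9216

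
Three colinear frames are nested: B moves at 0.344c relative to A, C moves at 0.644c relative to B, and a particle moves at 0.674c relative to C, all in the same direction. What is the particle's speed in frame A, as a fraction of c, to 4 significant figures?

u ≈ 0.9597c

Compose boost 2: (0.644 + 0.344)/(1 + 0.644×0.344) = 0.9880/1.22154 = 0.808818
Compose boost 3: (0.674 + 0.808818)/(1 + 0.674×0.808818) = 1.48282/1.54514 = 0.9597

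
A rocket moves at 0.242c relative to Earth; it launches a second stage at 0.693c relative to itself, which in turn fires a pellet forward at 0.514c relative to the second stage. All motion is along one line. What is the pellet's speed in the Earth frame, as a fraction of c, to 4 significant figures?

Compose boost 2: (0.693 + 0.242)/(1 + 0.693×0.242) = 0.9350/1.16771 = 0.800715
Compose boost 3: (0.514 + 0.800715)/(1 + 0.514×0.800715) = 1.31472/1.41157 = 0.9314

u ≈ 0.9314c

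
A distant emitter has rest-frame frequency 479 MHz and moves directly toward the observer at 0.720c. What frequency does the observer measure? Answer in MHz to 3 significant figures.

f_obs ≈ 1190 MHz

Relativistic Doppler: f_obs = f_src √((1+β)/(1−β))
= 479 × √(1.7200/0.28000) = 479 × 2.4785 = 1190 MHz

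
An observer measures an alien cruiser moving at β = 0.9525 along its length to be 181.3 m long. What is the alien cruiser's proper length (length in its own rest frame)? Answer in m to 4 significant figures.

γ = 1/√(1 − 0.9525²) = 3.28366
L₀ = γL = 3.28366 × 181.3 = 595.3 m

L₀ ≈ 595.3 m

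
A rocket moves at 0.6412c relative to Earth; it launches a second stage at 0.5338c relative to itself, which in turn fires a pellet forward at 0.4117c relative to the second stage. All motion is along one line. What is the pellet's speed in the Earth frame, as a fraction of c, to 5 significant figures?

u ≈ 0.94611c

Compose boost 2: (0.5338 + 0.6412)/(1 + 0.5338×0.6412) = 1.1750/1.342273 = 0.8753811
Compose boost 3: (0.4117 + 0.8753811)/(1 + 0.4117×0.8753811) = 1.287081/1.360394 = 0.94611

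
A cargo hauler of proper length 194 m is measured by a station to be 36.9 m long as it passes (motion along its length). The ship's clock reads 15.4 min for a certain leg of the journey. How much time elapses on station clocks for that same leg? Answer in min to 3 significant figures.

Δt ≈ 81.0 min

Length contraction ⇒ γ = L₀/L = 194/36.9 = 5.2575
Time dilation: Δt = γτ₀ = 5.2575 × 15.4 min = 81.0 min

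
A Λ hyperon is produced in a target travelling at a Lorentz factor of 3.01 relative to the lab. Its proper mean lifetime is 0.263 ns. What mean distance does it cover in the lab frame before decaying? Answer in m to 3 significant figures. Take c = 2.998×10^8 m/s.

d ≈ 0.224 m

β = √(1 − 1/γ²) = √(1 − 1/3.01²) = 0.94320
Dilated lifetime: Δt = γτ₀ = 3.01 × 0.263 ns = 0.79163 ns
d = vΔt = 0.94320c × 0.79163 ns = 2.8277×10^8 m/s × 7.9163×10^-10 s = 0.224 m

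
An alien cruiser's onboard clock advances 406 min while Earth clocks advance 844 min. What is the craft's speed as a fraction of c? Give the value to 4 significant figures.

γ = Δt/τ₀ = 844/406 = 2.07882
β = √(1 − 1/γ²) = √(1 − 1/2.07882²) = 0.8767

β ≈ 0.8767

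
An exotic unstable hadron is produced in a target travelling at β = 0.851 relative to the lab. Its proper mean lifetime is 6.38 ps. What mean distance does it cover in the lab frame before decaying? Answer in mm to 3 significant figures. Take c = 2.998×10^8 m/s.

d ≈ 3.10 mm

γ = 1/√(1 − 0.851²) = 1.9042
Dilated lifetime: Δt = γτ₀ = 1.9042 × 6.38 ps = 12.149 ps
d = vΔt = 0.851c × 12.149 ps = 2.5513×10^8 m/s × 1.2149×10^-11 s = 3.10 mm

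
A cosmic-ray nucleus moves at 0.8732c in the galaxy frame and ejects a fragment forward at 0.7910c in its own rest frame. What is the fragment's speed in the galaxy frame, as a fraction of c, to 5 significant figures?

u ≈ 0.98433c

Compose boost 2: (0.7910 + 0.8732)/(1 + 0.7910×0.8732) = 1.6642/1.690701 = 0.98433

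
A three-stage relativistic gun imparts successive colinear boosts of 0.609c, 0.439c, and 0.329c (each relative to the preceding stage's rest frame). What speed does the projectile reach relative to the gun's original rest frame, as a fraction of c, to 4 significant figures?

Compose boost 2: (0.439 + 0.609)/(1 + 0.439×0.609) = 1.048/1.26735 = 0.826922
Compose boost 3: (0.329 + 0.826922)/(1 + 0.329×0.826922) = 1.15592/1.27206 = 0.9087

u ≈ 0.9087c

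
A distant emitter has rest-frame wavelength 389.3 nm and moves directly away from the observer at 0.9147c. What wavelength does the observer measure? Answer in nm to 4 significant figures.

Relativistic Doppler: λ_obs = λ_src √((1+β)/(1−β))
= 389.3 × √(1.91470/0.0853000) = 389.3 × 4.73779 = 1844 nm

λ_obs ≈ 1844 nm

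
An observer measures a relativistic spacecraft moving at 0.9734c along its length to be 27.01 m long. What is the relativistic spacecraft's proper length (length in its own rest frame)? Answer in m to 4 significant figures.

L₀ ≈ 117.9 m

γ = 1/√(1 − 0.9734²) = 4.36467
L₀ = γL = 4.36467 × 27.01 = 117.9 m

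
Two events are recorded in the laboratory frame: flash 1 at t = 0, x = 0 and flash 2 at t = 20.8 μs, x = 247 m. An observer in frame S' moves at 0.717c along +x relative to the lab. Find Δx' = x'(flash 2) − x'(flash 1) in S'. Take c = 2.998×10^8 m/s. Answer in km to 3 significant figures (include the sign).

Δx' ≈ -6.06 km

γ = 1/√(1 − 0.717²) = 1.4346
Δx' = γ(Δx − vΔt) = 1.4346 × (247 m − 0.717×(2.998×10^8 m/s)×20.8×10^-6 s)
= 1.4346 × (-4224.1 m) = -6.06 km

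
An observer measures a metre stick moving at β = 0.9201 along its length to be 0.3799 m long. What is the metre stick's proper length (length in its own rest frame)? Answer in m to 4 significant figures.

L₀ ≈ 0.9699 m

γ = 1/√(1 − 0.9201²) = 2.55308
L₀ = γL = 2.55308 × 0.3799 = 0.9699 m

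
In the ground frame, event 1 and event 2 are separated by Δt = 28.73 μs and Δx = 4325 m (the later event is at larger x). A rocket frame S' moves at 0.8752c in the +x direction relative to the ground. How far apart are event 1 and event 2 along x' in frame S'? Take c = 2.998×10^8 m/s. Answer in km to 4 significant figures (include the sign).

Δx' ≈ -6.642 km

γ = 1/√(1 − 0.8752²) = 2.06714
Δx' = γ(Δx − vΔt) = 2.06714 × (4325 m − 0.8752×(2.998×10^8 m/s)×28.73×10^-6 s)
= 2.06714 × (-3213.32 m) = -6.642 km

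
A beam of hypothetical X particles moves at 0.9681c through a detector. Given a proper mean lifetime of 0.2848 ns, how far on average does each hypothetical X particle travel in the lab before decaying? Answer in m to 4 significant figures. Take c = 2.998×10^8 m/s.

d ≈ 0.3299 m

γ = 1/√(1 − 0.9681²) = 3.99099
Dilated lifetime: Δt = γτ₀ = 3.99099 × 0.2848 ns = 1.13664 ns
d = vΔt = 0.9681c × 1.13664 ns = 2.90236×10^8 m/s × 1.13664×10^-9 s = 0.3299 m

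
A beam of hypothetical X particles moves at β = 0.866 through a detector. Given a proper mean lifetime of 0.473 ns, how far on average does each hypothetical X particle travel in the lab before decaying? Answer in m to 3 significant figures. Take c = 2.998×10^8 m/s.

d ≈ 0.246 m

γ = 1/√(1 − 0.866²) = 1.9998
Dilated lifetime: Δt = γτ₀ = 1.9998 × 0.473 ns = 0.94592 ns
d = vΔt = 0.866c × 0.94592 ns = 2.5963×10^8 m/s × 9.4592×10^-10 s = 0.246 m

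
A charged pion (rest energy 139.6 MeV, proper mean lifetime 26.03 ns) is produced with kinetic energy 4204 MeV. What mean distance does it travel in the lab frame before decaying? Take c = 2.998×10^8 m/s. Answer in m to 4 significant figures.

γ = 1 + K/(m₀c²) = 1 + 4204/139.6 = 31.1146
β = √(1 − 1/γ²) = 0.999483
Dilated lifetime: γτ₀ = 31.1146 × 26.03 ns = 809.913 ns
d = βc·γτ₀ = 0.999483 × (2.998×10^8 m/s) × 8.09913×10^-7 s = 242.7 m

d ≈ 242.7 m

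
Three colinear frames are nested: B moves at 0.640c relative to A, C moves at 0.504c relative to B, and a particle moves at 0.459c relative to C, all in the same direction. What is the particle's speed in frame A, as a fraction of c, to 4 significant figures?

u ≈ 0.9477c

Compose boost 2: (0.504 + 0.640)/(1 + 0.504×0.640) = 1.144/1.32256 = 0.864989
Compose boost 3: (0.459 + 0.864989)/(1 + 0.459×0.864989) = 1.32399/1.39703 = 0.9477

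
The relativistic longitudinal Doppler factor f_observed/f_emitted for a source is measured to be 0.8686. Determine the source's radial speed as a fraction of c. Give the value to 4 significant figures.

β ≈ 0.1399

f_obs/f_src = √((1−β)/(1+β)) = 0.8686  ⇒  (1−β)/(1+β) = 0.754466
β = |1 − D²|/(1 + D²) = |1 − 0.754466|/(1 + 0.754466) = 0.1399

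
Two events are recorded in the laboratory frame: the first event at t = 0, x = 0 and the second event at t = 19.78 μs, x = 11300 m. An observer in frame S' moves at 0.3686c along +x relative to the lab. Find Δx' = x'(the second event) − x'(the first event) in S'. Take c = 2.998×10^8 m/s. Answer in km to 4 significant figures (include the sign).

γ = 1/√(1 − 0.3686²) = 1.07575
Δx' = γ(Δx − vΔt) = 1.07575 × (11300 m − 0.3686×(2.998×10^8 m/s)×19.78×10^-6 s)
= 1.07575 × (9114.19 m) = 9.805 km

Δx' ≈ 9.805 km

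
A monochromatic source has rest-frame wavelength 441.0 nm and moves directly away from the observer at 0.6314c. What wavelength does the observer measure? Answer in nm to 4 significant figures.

Relativistic Doppler: λ_obs = λ_src √((1+β)/(1−β))
= 441.0 × √(1.63140/0.368600) = 441.0 × 2.10379 = 927.8 nm

λ_obs ≈ 927.8 nm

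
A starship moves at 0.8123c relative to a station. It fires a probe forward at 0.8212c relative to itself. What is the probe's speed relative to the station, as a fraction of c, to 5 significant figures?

u ≈ 0.97987c

Relativistic velocity addition: u = (u' + v)/(1 + u'v/c²)
= (0.8212 + 0.8123)/(1 + 0.8212×0.8123) = 1.6335/1.667061 = 0.97987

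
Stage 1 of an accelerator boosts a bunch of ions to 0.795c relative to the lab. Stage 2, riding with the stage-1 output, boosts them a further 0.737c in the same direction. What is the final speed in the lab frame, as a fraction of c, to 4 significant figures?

u ≈ 0.9660c

Compose boost 2: (0.737 + 0.795)/(1 + 0.737×0.795) = 1.532/1.58591 = 0.9660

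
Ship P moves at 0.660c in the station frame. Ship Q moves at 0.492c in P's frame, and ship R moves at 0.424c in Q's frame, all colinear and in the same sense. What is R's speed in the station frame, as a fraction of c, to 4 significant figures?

Compose boost 2: (0.492 + 0.660)/(1 + 0.492×0.660) = 1.152/1.32472 = 0.869618
Compose boost 3: (0.424 + 0.869618)/(1 + 0.424×0.869618) = 1.29362/1.36872 = 0.9451

u ≈ 0.9451c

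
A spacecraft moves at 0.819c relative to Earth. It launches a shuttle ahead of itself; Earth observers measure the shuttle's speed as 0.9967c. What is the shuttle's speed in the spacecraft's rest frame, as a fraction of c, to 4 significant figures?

u' ≈ 0.9673c

Inverse velocity addition: u' = (u − v)/(1 − uv/c²)
= (0.9967 − 0.819)/(1 − 0.9967×0.819) = 0.1777/0.183703 = 0.9673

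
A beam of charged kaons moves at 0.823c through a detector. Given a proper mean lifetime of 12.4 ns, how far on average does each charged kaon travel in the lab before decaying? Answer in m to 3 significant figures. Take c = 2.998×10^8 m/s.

d ≈ 5.39 m

γ = 1/√(1 − 0.823²) = 1.7604
Dilated lifetime: Δt = γτ₀ = 1.7604 × 12.4 ns = 21.829 ns
d = vΔt = 0.823c × 21.829 ns = 2.4674×10^8 m/s × 2.1829×10^-8 s = 5.39 m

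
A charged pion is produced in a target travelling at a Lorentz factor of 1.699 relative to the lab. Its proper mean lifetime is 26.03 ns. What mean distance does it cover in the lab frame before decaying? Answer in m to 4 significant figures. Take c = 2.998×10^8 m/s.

d ≈ 10.72 m

β = √(1 − 1/γ²) = √(1 − 1/1.699²) = 0.808438
Dilated lifetime: Δt = γτ₀ = 1.699 × 26.03 ns = 44.2250 ns
d = vΔt = 0.808438c × 44.2250 ns = 2.42370×10^8 m/s × 4.42250×10^-8 s = 10.72 m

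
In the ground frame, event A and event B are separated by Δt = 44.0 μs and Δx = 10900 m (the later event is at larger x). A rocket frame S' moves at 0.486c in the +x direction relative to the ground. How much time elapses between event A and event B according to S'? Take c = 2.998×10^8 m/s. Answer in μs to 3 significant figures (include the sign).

Δt' ≈ 30.1 μs

γ = 1/√(1 − 0.486²) = 1.1442
Δt' = γ(Δt − vΔx/c²) = 1.1442 × (44.0 μs − 0.486×10900 m / (2.998×10^8 m/s))
= 1.1442 × (26.330 μs) = 30.1 μs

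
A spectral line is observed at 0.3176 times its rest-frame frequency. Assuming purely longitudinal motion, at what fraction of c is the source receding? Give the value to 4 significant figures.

β ≈ 0.8167

f_obs/f_src = √((1−β)/(1+β)) = 0.3176  ⇒  (1−β)/(1+β) = 0.100870
β = |1 − D²|/(1 + D²) = |1 − 0.100870|/(1 + 0.100870) = 0.8167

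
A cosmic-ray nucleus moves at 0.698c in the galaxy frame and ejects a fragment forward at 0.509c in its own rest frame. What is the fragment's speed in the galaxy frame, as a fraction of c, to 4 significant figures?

Compose boost 2: (0.509 + 0.698)/(1 + 0.509×0.698) = 1.207/1.35528 = 0.8906

u ≈ 0.8906c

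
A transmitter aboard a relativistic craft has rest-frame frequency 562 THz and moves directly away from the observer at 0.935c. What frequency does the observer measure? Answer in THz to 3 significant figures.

Relativistic Doppler: f_obs = f_src √((1−β)/(1+β))
= 562 × √(0.065000/1.9350) = 562 × 0.18328 = 103 THz

f_obs ≈ 103 THz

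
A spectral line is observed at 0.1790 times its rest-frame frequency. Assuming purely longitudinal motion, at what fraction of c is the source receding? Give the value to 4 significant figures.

β ≈ 0.9379

f_obs/f_src = √((1−β)/(1+β)) = 0.1790  ⇒  (1−β)/(1+β) = 0.0320410
β = |1 − D²|/(1 + D²) = |1 − 0.0320410|/(1 + 0.0320410) = 0.9379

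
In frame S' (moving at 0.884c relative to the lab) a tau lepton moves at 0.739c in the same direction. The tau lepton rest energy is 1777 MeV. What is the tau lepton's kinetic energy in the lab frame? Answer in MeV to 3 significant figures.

u_lab = (0.739 + 0.884)/(1 + 0.739×0.884) = 0.981687
γ = 1/√(1 − 0.981687²) = 5.2494
K = (γ − 1)m₀c² = (5.2494 − 1) × 1777 = 4.2494 × 1777 = 7550 MeV

K ≈ 7550 MeV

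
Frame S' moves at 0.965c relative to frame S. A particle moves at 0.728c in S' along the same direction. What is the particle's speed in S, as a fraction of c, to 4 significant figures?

Relativistic velocity addition: u = (u' + v)/(1 + u'v/c²)
= (0.728 + 0.965)/(1 + 0.728×0.965) = 1.693/1.70252 = 0.9944

u ≈ 0.9944c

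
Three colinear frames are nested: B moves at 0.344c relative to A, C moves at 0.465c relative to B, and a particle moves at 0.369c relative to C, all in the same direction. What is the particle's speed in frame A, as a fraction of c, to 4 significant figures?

u ≈ 0.8482c

Compose boost 2: (0.465 + 0.344)/(1 + 0.465×0.344) = 0.8090/1.15996 = 0.697438
Compose boost 3: (0.369 + 0.697438)/(1 + 0.369×0.697438) = 1.06644/1.25735 = 0.8482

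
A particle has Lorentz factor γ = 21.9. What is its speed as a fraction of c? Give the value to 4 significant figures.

β ≈ 0.9990

β = √(1 − 1/γ²) = √(1 − 1/21.9²) = √(0.997915) = 0.9990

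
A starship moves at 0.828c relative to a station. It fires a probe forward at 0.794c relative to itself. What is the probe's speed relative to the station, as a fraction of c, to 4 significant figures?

u ≈ 0.9786c

Relativistic velocity addition: u = (u' + v)/(1 + u'v/c²)
= (0.794 + 0.828)/(1 + 0.794×0.828) = 1.622/1.65743 = 0.9786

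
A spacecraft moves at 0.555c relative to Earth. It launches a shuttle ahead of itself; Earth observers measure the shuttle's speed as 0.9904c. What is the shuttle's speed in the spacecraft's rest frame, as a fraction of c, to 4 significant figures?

Inverse velocity addition: u' = (u − v)/(1 − uv/c²)
= (0.9904 − 0.555)/(1 − 0.9904×0.555) = 0.4354/0.450328 = 0.9669

u' ≈ 0.9669c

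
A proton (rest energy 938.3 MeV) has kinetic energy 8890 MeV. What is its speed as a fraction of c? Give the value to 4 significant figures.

γ = 1 + K/(m₀c²) = 1 + 8890/938.3 = 10.4746
β = √(1 − 1/γ²) = 0.9954

β ≈ 0.9954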